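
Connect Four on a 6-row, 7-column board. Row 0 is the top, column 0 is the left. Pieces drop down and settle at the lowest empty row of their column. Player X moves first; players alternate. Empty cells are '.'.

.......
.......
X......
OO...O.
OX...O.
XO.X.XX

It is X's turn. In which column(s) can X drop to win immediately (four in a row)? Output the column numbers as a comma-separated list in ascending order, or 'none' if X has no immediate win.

Answer: 4

Derivation:
col 0: drop X → no win
col 1: drop X → no win
col 2: drop X → no win
col 3: drop X → no win
col 4: drop X → WIN!
col 5: drop X → no win
col 6: drop X → no win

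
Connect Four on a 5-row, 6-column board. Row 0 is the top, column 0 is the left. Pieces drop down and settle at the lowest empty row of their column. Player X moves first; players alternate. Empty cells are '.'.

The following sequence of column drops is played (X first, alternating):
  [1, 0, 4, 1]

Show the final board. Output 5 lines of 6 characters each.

Move 1: X drops in col 1, lands at row 4
Move 2: O drops in col 0, lands at row 4
Move 3: X drops in col 4, lands at row 4
Move 4: O drops in col 1, lands at row 3

Answer: ......
......
......
.O....
OX..X.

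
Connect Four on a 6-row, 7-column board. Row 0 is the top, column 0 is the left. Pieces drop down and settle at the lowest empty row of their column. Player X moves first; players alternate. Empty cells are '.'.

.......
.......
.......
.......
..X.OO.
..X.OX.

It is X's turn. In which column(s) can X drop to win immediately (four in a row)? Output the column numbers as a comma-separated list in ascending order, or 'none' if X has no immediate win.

col 0: drop X → no win
col 1: drop X → no win
col 2: drop X → no win
col 3: drop X → no win
col 4: drop X → no win
col 5: drop X → no win
col 6: drop X → no win

Answer: none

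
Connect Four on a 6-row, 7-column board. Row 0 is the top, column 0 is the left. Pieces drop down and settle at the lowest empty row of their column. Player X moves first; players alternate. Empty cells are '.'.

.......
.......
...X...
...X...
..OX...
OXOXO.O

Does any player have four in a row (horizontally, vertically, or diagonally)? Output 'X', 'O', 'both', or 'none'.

X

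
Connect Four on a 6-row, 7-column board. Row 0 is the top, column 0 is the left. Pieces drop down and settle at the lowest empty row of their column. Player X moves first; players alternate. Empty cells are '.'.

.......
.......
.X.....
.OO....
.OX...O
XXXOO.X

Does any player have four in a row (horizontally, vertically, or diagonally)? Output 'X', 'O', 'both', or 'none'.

none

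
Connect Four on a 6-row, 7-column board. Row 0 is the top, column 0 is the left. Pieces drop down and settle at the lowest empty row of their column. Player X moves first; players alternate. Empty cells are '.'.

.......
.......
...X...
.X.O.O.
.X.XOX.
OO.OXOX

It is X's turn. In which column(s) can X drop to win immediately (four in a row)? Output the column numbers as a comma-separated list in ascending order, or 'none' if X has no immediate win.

Answer: 4

Derivation:
col 0: drop X → no win
col 1: drop X → no win
col 2: drop X → no win
col 3: drop X → no win
col 4: drop X → WIN!
col 5: drop X → no win
col 6: drop X → no win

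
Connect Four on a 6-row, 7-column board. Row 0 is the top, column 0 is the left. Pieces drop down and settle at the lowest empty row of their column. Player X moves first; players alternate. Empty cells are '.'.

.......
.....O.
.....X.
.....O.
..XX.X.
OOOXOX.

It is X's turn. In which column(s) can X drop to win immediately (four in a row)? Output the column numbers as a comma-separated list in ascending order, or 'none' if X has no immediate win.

Answer: 4

Derivation:
col 0: drop X → no win
col 1: drop X → no win
col 2: drop X → no win
col 3: drop X → no win
col 4: drop X → WIN!
col 5: drop X → no win
col 6: drop X → no win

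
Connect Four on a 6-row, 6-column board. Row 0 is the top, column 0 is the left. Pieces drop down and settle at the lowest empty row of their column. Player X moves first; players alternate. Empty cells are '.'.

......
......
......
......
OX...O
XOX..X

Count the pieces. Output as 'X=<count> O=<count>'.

X=4 O=3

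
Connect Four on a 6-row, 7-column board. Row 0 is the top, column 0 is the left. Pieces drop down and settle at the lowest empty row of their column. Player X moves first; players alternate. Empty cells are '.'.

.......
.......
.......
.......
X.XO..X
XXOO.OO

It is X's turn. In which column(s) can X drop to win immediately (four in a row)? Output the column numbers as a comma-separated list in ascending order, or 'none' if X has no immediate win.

Answer: none

Derivation:
col 0: drop X → no win
col 1: drop X → no win
col 2: drop X → no win
col 3: drop X → no win
col 4: drop X → no win
col 5: drop X → no win
col 6: drop X → no win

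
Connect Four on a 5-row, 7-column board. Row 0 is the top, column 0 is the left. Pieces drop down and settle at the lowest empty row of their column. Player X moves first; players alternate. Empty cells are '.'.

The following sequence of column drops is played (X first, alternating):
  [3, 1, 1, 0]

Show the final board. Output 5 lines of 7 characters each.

Move 1: X drops in col 3, lands at row 4
Move 2: O drops in col 1, lands at row 4
Move 3: X drops in col 1, lands at row 3
Move 4: O drops in col 0, lands at row 4

Answer: .......
.......
.......
.X.....
OO.X...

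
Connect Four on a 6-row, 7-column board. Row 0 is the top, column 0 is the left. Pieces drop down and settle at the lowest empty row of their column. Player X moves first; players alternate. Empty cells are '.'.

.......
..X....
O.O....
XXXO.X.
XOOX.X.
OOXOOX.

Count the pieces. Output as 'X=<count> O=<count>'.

X=10 O=9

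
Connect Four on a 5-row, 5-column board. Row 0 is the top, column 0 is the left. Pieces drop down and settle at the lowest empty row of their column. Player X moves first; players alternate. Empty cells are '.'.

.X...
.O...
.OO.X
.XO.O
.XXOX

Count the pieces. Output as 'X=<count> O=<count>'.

X=6 O=6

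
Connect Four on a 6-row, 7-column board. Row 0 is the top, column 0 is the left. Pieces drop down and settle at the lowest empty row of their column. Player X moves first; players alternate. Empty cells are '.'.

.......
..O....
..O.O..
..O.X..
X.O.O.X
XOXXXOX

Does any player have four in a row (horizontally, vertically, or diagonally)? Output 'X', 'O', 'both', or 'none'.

O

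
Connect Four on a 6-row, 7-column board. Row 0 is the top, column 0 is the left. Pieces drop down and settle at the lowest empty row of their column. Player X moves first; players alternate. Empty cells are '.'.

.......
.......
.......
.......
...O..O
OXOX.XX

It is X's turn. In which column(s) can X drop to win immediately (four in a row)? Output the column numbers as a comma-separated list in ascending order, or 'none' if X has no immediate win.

col 0: drop X → no win
col 1: drop X → no win
col 2: drop X → no win
col 3: drop X → no win
col 4: drop X → WIN!
col 5: drop X → no win
col 6: drop X → no win

Answer: 4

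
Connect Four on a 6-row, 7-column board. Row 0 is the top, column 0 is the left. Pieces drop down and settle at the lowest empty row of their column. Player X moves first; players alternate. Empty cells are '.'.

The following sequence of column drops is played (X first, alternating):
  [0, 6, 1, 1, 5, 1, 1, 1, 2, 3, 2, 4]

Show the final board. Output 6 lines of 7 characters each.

Move 1: X drops in col 0, lands at row 5
Move 2: O drops in col 6, lands at row 5
Move 3: X drops in col 1, lands at row 5
Move 4: O drops in col 1, lands at row 4
Move 5: X drops in col 5, lands at row 5
Move 6: O drops in col 1, lands at row 3
Move 7: X drops in col 1, lands at row 2
Move 8: O drops in col 1, lands at row 1
Move 9: X drops in col 2, lands at row 5
Move 10: O drops in col 3, lands at row 5
Move 11: X drops in col 2, lands at row 4
Move 12: O drops in col 4, lands at row 5

Answer: .......
.O.....
.X.....
.O.....
.OX....
XXXOOXO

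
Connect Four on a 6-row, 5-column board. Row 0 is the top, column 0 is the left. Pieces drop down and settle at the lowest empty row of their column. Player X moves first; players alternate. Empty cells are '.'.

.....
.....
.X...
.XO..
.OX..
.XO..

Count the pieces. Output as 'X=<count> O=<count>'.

X=4 O=3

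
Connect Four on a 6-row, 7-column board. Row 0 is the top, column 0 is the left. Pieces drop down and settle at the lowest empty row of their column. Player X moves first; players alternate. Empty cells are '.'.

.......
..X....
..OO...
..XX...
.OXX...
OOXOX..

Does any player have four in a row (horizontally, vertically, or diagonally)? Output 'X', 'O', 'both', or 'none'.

none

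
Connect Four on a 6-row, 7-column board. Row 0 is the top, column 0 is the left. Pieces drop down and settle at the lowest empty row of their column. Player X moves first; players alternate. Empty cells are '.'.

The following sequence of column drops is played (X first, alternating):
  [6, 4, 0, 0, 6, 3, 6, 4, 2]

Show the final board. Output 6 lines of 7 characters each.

Answer: .......
.......
.......
......X
O...O.X
X.XOO.X

Derivation:
Move 1: X drops in col 6, lands at row 5
Move 2: O drops in col 4, lands at row 5
Move 3: X drops in col 0, lands at row 5
Move 4: O drops in col 0, lands at row 4
Move 5: X drops in col 6, lands at row 4
Move 6: O drops in col 3, lands at row 5
Move 7: X drops in col 6, lands at row 3
Move 8: O drops in col 4, lands at row 4
Move 9: X drops in col 2, lands at row 5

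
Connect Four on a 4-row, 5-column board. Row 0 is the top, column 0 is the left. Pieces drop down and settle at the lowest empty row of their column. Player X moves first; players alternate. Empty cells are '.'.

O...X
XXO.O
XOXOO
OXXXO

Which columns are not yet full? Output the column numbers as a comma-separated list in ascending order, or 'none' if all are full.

col 0: top cell = 'O' → FULL
col 1: top cell = '.' → open
col 2: top cell = '.' → open
col 3: top cell = '.' → open
col 4: top cell = 'X' → FULL

Answer: 1,2,3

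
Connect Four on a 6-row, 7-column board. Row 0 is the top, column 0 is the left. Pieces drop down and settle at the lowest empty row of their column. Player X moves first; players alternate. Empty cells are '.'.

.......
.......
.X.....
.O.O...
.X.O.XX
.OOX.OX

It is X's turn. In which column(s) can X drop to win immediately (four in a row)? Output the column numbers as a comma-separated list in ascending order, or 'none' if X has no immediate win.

col 0: drop X → no win
col 1: drop X → no win
col 2: drop X → no win
col 3: drop X → no win
col 4: drop X → no win
col 5: drop X → no win
col 6: drop X → no win

Answer: none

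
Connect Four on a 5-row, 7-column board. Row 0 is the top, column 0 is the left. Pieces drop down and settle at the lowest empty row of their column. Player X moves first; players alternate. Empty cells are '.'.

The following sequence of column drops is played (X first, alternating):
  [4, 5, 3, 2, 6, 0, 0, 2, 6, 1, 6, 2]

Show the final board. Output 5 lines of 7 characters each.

Move 1: X drops in col 4, lands at row 4
Move 2: O drops in col 5, lands at row 4
Move 3: X drops in col 3, lands at row 4
Move 4: O drops in col 2, lands at row 4
Move 5: X drops in col 6, lands at row 4
Move 6: O drops in col 0, lands at row 4
Move 7: X drops in col 0, lands at row 3
Move 8: O drops in col 2, lands at row 3
Move 9: X drops in col 6, lands at row 3
Move 10: O drops in col 1, lands at row 4
Move 11: X drops in col 6, lands at row 2
Move 12: O drops in col 2, lands at row 2

Answer: .......
.......
..O...X
X.O...X
OOOXXOX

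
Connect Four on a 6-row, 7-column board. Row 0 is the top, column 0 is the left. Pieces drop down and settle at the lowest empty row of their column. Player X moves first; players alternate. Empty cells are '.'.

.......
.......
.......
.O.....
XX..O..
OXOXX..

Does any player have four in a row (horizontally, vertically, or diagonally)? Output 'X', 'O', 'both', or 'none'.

none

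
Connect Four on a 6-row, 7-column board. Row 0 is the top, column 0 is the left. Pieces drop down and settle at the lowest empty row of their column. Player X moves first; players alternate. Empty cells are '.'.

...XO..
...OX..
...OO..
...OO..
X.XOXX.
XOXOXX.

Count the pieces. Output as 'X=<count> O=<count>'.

X=10 O=9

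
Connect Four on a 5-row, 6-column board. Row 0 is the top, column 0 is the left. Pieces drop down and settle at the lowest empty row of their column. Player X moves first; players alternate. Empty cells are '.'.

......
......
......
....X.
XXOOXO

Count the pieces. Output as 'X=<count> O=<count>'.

X=4 O=3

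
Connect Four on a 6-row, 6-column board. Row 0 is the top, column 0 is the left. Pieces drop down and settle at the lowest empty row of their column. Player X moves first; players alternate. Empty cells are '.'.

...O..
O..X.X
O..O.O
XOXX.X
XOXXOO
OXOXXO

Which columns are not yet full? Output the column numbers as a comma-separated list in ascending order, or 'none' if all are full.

col 0: top cell = '.' → open
col 1: top cell = '.' → open
col 2: top cell = '.' → open
col 3: top cell = 'O' → FULL
col 4: top cell = '.' → open
col 5: top cell = '.' → open

Answer: 0,1,2,4,5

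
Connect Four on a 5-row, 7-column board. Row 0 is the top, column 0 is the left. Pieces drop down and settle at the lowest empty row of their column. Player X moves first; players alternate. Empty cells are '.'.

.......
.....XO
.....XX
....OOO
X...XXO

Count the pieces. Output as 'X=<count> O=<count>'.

X=6 O=5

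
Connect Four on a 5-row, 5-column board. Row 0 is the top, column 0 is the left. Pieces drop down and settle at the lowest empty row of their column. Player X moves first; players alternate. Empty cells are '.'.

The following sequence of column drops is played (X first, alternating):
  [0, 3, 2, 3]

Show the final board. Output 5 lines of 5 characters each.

Answer: .....
.....
.....
...O.
X.XO.

Derivation:
Move 1: X drops in col 0, lands at row 4
Move 2: O drops in col 3, lands at row 4
Move 3: X drops in col 2, lands at row 4
Move 4: O drops in col 3, lands at row 3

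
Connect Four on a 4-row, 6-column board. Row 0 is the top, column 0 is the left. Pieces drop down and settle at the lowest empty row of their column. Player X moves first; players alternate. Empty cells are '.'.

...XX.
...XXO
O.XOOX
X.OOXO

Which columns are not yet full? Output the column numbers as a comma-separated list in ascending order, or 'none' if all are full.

Answer: 0,1,2,5

Derivation:
col 0: top cell = '.' → open
col 1: top cell = '.' → open
col 2: top cell = '.' → open
col 3: top cell = 'X' → FULL
col 4: top cell = 'X' → FULL
col 5: top cell = '.' → open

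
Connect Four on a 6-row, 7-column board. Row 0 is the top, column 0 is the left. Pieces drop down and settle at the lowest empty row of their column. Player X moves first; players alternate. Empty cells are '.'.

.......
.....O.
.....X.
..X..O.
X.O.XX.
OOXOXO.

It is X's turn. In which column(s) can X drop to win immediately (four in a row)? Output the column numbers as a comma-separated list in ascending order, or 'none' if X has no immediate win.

Answer: none

Derivation:
col 0: drop X → no win
col 1: drop X → no win
col 2: drop X → no win
col 3: drop X → no win
col 4: drop X → no win
col 5: drop X → no win
col 6: drop X → no win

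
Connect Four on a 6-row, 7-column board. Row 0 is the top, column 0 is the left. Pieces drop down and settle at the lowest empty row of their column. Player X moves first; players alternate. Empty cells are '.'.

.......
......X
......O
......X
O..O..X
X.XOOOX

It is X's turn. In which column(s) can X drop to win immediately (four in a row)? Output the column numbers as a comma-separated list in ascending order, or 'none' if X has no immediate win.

col 0: drop X → no win
col 1: drop X → no win
col 2: drop X → no win
col 3: drop X → no win
col 4: drop X → no win
col 5: drop X → no win
col 6: drop X → no win

Answer: none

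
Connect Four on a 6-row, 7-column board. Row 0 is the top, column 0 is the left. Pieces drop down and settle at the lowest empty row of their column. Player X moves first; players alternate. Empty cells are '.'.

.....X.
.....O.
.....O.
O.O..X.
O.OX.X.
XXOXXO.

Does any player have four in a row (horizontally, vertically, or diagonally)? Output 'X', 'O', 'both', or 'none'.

none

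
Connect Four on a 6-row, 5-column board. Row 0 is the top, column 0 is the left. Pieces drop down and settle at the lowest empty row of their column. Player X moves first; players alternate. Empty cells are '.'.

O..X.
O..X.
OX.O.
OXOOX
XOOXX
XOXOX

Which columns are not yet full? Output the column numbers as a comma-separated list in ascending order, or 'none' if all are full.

col 0: top cell = 'O' → FULL
col 1: top cell = '.' → open
col 2: top cell = '.' → open
col 3: top cell = 'X' → FULL
col 4: top cell = '.' → open

Answer: 1,2,4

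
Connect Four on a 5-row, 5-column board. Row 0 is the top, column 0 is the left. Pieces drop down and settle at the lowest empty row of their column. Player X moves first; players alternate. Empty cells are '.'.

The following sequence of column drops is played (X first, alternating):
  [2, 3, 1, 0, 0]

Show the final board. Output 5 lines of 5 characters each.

Answer: .....
.....
.....
X....
OXXO.

Derivation:
Move 1: X drops in col 2, lands at row 4
Move 2: O drops in col 3, lands at row 4
Move 3: X drops in col 1, lands at row 4
Move 4: O drops in col 0, lands at row 4
Move 5: X drops in col 0, lands at row 3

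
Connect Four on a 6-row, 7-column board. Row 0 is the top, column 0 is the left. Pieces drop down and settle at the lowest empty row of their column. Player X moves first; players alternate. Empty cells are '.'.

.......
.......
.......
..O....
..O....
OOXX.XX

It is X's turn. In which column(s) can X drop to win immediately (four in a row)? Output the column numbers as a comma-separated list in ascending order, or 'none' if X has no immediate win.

Answer: 4

Derivation:
col 0: drop X → no win
col 1: drop X → no win
col 2: drop X → no win
col 3: drop X → no win
col 4: drop X → WIN!
col 5: drop X → no win
col 6: drop X → no win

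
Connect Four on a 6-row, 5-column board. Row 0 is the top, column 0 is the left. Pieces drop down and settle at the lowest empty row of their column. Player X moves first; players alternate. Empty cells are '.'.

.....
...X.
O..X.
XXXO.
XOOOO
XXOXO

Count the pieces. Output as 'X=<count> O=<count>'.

X=9 O=8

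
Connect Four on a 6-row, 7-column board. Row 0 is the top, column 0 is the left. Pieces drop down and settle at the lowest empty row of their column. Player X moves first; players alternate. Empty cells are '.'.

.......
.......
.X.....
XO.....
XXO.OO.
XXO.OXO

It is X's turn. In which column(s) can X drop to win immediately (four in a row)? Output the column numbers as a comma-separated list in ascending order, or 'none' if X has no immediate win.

Answer: 0

Derivation:
col 0: drop X → WIN!
col 1: drop X → no win
col 2: drop X → no win
col 3: drop X → no win
col 4: drop X → no win
col 5: drop X → no win
col 6: drop X → no win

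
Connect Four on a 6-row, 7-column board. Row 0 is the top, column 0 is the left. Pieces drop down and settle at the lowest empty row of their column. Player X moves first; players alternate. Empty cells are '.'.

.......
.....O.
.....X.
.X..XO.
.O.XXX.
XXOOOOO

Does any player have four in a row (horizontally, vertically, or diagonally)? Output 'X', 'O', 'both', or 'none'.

O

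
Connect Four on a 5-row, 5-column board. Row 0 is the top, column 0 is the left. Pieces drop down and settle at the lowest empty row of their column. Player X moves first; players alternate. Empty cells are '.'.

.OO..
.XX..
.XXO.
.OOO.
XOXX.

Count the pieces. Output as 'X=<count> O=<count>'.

X=7 O=7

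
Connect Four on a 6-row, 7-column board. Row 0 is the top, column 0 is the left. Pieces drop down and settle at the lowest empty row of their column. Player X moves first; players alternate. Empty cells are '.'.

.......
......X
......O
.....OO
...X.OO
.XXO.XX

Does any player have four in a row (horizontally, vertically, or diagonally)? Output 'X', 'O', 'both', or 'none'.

none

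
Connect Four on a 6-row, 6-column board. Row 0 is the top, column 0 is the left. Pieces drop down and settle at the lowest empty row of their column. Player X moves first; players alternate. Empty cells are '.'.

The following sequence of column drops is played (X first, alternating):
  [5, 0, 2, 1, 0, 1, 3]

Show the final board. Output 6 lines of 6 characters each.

Move 1: X drops in col 5, lands at row 5
Move 2: O drops in col 0, lands at row 5
Move 3: X drops in col 2, lands at row 5
Move 4: O drops in col 1, lands at row 5
Move 5: X drops in col 0, lands at row 4
Move 6: O drops in col 1, lands at row 4
Move 7: X drops in col 3, lands at row 5

Answer: ......
......
......
......
XO....
OOXX.X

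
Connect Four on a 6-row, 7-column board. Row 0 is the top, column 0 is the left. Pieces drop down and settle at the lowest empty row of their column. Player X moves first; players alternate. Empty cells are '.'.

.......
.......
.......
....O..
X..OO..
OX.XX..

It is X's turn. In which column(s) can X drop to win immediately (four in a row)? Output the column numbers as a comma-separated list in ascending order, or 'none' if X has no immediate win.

Answer: 2

Derivation:
col 0: drop X → no win
col 1: drop X → no win
col 2: drop X → WIN!
col 3: drop X → no win
col 4: drop X → no win
col 5: drop X → no win
col 6: drop X → no win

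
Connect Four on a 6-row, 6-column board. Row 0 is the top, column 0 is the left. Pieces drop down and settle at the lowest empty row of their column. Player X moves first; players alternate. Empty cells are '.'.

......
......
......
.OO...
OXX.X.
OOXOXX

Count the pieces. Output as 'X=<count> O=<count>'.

X=6 O=6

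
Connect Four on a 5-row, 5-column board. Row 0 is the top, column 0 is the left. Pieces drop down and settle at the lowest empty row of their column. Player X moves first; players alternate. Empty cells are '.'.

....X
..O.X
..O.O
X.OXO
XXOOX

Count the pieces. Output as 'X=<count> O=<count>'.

X=7 O=7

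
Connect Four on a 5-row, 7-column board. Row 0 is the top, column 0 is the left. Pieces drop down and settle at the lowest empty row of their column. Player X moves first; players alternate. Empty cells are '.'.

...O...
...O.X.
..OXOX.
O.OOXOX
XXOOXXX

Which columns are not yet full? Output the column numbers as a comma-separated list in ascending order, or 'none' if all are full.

Answer: 0,1,2,4,5,6

Derivation:
col 0: top cell = '.' → open
col 1: top cell = '.' → open
col 2: top cell = '.' → open
col 3: top cell = 'O' → FULL
col 4: top cell = '.' → open
col 5: top cell = '.' → open
col 6: top cell = '.' → open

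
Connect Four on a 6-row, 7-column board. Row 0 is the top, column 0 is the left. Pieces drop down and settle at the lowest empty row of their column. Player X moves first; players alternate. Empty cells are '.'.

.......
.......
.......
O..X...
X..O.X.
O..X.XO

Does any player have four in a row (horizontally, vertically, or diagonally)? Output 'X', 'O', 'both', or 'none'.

none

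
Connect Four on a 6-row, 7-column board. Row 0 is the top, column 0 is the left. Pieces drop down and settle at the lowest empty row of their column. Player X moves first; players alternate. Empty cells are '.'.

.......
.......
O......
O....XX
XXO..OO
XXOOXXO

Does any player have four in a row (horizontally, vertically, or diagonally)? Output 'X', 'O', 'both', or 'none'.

none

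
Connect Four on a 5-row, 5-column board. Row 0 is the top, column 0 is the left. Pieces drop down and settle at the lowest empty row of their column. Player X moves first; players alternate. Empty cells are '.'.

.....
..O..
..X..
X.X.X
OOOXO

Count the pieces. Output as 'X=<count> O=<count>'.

X=5 O=5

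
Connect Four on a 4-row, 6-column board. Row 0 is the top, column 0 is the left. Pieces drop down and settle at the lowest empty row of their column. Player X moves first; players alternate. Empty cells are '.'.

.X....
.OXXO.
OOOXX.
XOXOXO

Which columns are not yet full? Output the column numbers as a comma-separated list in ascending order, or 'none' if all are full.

col 0: top cell = '.' → open
col 1: top cell = 'X' → FULL
col 2: top cell = '.' → open
col 3: top cell = '.' → open
col 4: top cell = '.' → open
col 5: top cell = '.' → open

Answer: 0,2,3,4,5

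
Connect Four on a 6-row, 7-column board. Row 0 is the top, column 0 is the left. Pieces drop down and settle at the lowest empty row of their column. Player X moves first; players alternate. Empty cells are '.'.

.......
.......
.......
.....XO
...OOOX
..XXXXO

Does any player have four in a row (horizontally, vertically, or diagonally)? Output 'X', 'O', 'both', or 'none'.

X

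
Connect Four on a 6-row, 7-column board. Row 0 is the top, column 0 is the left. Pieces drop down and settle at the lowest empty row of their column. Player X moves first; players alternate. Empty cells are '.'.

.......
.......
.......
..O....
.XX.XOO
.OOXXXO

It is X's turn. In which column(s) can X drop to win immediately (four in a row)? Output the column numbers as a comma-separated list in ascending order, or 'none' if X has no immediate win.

col 0: drop X → no win
col 1: drop X → no win
col 2: drop X → no win
col 3: drop X → WIN!
col 4: drop X → no win
col 5: drop X → no win
col 6: drop X → no win

Answer: 3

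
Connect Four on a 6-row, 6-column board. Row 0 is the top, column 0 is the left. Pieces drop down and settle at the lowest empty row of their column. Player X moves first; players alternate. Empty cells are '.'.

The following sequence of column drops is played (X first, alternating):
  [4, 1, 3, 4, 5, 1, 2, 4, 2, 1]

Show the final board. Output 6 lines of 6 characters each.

Answer: ......
......
......
.O..O.
.OX.O.
.OXXXX

Derivation:
Move 1: X drops in col 4, lands at row 5
Move 2: O drops in col 1, lands at row 5
Move 3: X drops in col 3, lands at row 5
Move 4: O drops in col 4, lands at row 4
Move 5: X drops in col 5, lands at row 5
Move 6: O drops in col 1, lands at row 4
Move 7: X drops in col 2, lands at row 5
Move 8: O drops in col 4, lands at row 3
Move 9: X drops in col 2, lands at row 4
Move 10: O drops in col 1, lands at row 3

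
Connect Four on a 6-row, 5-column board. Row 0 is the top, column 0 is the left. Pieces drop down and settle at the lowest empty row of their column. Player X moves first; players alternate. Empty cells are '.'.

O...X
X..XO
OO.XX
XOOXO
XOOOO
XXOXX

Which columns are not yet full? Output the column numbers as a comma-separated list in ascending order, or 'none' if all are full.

col 0: top cell = 'O' → FULL
col 1: top cell = '.' → open
col 2: top cell = '.' → open
col 3: top cell = '.' → open
col 4: top cell = 'X' → FULL

Answer: 1,2,3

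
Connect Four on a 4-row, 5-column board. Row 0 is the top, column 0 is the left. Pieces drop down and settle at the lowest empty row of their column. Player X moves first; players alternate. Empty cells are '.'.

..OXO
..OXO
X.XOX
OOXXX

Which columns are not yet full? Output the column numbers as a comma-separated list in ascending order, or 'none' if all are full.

col 0: top cell = '.' → open
col 1: top cell = '.' → open
col 2: top cell = 'O' → FULL
col 3: top cell = 'X' → FULL
col 4: top cell = 'O' → FULL

Answer: 0,1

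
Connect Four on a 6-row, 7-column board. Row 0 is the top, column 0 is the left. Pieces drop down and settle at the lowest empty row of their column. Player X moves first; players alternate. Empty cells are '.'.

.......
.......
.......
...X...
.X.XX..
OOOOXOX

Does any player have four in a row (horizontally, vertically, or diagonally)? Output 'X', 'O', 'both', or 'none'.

O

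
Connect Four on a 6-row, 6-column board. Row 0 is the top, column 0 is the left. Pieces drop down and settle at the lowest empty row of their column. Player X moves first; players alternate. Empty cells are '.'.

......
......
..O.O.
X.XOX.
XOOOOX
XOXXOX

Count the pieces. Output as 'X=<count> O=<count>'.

X=9 O=9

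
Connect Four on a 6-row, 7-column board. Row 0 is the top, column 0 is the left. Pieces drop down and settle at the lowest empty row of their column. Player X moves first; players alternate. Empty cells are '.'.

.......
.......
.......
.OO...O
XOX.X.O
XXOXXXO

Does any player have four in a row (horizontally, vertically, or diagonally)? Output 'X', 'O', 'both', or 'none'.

none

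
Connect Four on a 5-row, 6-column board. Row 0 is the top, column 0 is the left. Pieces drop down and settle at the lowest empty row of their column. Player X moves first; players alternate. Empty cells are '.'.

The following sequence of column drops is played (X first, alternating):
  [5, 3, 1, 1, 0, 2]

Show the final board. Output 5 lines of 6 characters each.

Answer: ......
......
......
.O....
XXOO.X

Derivation:
Move 1: X drops in col 5, lands at row 4
Move 2: O drops in col 3, lands at row 4
Move 3: X drops in col 1, lands at row 4
Move 4: O drops in col 1, lands at row 3
Move 5: X drops in col 0, lands at row 4
Move 6: O drops in col 2, lands at row 4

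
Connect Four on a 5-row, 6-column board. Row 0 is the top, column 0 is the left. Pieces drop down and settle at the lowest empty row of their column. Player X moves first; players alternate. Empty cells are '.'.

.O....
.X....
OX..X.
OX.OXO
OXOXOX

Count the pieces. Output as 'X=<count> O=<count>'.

X=8 O=8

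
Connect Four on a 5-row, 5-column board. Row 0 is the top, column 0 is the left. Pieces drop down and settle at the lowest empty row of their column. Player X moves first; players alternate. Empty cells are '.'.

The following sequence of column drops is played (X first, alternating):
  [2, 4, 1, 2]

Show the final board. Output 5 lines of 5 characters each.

Answer: .....
.....
.....
..O..
.XX.O

Derivation:
Move 1: X drops in col 2, lands at row 4
Move 2: O drops in col 4, lands at row 4
Move 3: X drops in col 1, lands at row 4
Move 4: O drops in col 2, lands at row 3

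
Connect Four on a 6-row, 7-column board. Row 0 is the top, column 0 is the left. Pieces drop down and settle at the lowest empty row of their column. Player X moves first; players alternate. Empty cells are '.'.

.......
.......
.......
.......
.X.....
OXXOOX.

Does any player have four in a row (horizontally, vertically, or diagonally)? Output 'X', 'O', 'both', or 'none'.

none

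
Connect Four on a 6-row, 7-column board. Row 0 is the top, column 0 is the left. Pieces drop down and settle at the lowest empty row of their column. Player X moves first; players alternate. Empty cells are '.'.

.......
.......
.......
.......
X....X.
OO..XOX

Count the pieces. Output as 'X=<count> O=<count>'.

X=4 O=3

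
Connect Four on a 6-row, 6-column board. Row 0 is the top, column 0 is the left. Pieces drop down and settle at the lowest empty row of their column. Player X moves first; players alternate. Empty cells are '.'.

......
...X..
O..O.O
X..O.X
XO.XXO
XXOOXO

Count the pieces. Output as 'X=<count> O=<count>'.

X=9 O=9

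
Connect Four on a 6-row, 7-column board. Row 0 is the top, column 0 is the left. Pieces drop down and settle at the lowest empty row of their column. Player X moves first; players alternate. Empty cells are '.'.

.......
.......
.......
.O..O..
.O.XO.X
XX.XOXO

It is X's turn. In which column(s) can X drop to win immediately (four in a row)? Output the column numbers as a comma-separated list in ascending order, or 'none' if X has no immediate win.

col 0: drop X → no win
col 1: drop X → no win
col 2: drop X → WIN!
col 3: drop X → no win
col 4: drop X → no win
col 5: drop X → no win
col 6: drop X → no win

Answer: 2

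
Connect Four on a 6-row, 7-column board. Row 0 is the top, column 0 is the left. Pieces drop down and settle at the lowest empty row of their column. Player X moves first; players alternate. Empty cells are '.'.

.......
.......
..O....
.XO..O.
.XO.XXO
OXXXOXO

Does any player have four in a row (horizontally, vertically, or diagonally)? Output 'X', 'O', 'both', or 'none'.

none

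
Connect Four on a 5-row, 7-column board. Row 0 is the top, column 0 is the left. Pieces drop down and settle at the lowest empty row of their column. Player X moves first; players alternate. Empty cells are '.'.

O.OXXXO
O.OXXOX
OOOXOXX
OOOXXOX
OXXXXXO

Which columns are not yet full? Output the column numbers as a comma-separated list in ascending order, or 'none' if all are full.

col 0: top cell = 'O' → FULL
col 1: top cell = '.' → open
col 2: top cell = 'O' → FULL
col 3: top cell = 'X' → FULL
col 4: top cell = 'X' → FULL
col 5: top cell = 'X' → FULL
col 6: top cell = 'O' → FULL

Answer: 1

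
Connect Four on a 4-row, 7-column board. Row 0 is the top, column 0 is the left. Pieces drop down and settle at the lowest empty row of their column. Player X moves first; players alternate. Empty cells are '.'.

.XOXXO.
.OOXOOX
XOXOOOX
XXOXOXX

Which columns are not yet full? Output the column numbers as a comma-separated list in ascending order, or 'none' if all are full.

col 0: top cell = '.' → open
col 1: top cell = 'X' → FULL
col 2: top cell = 'O' → FULL
col 3: top cell = 'X' → FULL
col 4: top cell = 'X' → FULL
col 5: top cell = 'O' → FULL
col 6: top cell = '.' → open

Answer: 0,6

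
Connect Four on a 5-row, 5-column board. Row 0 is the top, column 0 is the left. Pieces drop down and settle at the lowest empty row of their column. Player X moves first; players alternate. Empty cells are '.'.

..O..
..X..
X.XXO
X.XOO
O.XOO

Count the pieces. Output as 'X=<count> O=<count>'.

X=7 O=7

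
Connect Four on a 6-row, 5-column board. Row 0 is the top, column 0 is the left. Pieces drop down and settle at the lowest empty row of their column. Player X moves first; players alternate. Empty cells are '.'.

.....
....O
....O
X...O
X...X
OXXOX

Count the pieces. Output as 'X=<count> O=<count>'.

X=6 O=5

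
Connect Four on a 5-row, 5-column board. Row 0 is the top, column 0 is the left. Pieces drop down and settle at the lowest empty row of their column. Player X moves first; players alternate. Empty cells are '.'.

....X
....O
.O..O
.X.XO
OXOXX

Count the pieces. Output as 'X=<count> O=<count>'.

X=6 O=6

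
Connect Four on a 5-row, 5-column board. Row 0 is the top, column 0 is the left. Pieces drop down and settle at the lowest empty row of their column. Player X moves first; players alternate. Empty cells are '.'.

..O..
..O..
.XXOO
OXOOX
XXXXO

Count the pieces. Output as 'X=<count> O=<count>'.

X=8 O=8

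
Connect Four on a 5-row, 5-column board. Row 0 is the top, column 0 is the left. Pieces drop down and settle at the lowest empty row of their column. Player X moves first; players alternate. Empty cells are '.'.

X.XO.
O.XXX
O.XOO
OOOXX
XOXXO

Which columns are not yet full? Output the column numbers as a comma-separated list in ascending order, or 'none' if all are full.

Answer: 1,4

Derivation:
col 0: top cell = 'X' → FULL
col 1: top cell = '.' → open
col 2: top cell = 'X' → FULL
col 3: top cell = 'O' → FULL
col 4: top cell = '.' → open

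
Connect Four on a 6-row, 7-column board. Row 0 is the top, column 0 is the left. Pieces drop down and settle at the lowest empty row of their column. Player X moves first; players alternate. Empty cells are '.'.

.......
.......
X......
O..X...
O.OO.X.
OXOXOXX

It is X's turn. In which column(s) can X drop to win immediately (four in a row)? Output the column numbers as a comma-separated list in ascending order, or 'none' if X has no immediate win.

Answer: none

Derivation:
col 0: drop X → no win
col 1: drop X → no win
col 2: drop X → no win
col 3: drop X → no win
col 4: drop X → no win
col 5: drop X → no win
col 6: drop X → no win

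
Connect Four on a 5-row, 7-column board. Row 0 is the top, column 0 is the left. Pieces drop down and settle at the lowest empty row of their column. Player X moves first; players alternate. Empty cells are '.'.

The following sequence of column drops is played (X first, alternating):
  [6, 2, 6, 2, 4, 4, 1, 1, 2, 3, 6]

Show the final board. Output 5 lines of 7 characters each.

Answer: .......
.......
..X...X
.OO.O.X
.XOOX.X

Derivation:
Move 1: X drops in col 6, lands at row 4
Move 2: O drops in col 2, lands at row 4
Move 3: X drops in col 6, lands at row 3
Move 4: O drops in col 2, lands at row 3
Move 5: X drops in col 4, lands at row 4
Move 6: O drops in col 4, lands at row 3
Move 7: X drops in col 1, lands at row 4
Move 8: O drops in col 1, lands at row 3
Move 9: X drops in col 2, lands at row 2
Move 10: O drops in col 3, lands at row 4
Move 11: X drops in col 6, lands at row 2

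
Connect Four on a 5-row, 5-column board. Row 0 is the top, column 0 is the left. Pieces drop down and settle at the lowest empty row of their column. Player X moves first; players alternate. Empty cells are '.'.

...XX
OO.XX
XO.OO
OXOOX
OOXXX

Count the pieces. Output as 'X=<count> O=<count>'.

X=10 O=10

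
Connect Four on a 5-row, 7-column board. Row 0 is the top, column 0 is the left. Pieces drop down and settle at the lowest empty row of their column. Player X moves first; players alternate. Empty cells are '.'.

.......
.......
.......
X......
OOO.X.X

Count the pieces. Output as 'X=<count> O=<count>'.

X=3 O=3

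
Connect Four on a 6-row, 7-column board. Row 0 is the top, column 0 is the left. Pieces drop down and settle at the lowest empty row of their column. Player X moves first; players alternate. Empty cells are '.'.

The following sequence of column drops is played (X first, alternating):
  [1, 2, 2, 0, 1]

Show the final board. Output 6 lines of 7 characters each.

Answer: .......
.......
.......
.......
.XX....
OXO....

Derivation:
Move 1: X drops in col 1, lands at row 5
Move 2: O drops in col 2, lands at row 5
Move 3: X drops in col 2, lands at row 4
Move 4: O drops in col 0, lands at row 5
Move 5: X drops in col 1, lands at row 4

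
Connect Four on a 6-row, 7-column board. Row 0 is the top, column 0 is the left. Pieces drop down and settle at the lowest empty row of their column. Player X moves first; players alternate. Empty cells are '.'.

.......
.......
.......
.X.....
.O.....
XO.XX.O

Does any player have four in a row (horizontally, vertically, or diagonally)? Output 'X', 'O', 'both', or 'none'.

none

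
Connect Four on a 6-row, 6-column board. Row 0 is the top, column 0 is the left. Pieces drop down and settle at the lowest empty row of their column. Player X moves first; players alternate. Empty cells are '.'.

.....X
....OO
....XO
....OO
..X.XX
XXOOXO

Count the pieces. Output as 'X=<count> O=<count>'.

X=8 O=8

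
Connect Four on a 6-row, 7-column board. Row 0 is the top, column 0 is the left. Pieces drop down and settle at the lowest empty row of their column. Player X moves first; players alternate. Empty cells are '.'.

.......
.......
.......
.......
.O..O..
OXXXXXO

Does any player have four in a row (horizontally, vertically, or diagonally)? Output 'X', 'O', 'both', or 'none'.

X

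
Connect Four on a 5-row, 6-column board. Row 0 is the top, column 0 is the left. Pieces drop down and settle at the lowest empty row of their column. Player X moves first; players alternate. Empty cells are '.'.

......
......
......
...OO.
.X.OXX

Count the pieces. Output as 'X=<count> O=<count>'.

X=3 O=3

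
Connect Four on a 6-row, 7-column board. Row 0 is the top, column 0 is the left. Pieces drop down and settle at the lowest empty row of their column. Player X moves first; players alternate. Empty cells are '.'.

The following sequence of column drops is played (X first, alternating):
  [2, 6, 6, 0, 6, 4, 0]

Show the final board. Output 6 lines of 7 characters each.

Move 1: X drops in col 2, lands at row 5
Move 2: O drops in col 6, lands at row 5
Move 3: X drops in col 6, lands at row 4
Move 4: O drops in col 0, lands at row 5
Move 5: X drops in col 6, lands at row 3
Move 6: O drops in col 4, lands at row 5
Move 7: X drops in col 0, lands at row 4

Answer: .......
.......
.......
......X
X.....X
O.X.O.O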